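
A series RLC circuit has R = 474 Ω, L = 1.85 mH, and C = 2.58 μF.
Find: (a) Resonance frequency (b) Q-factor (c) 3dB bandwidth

Step 1 — Resonance condition Im(Z)=0 gives ω₀ = 1/√(LC).
Step 2 — ω₀ = 1/√(0.00185·2.58e-06) = 1.447e+04 rad/s.
Step 3 — f₀ = ω₀/(2π) = 2304 Hz.
Step 4 — Series Q: Q = ω₀L/R = 1.447e+04·0.00185/474 = 0.05649.
Step 5 — 3dB bandwidth: Δω = ω₀/Q = 2.562e+05 rad/s; BW = Δω/(2π) = 4.078e+04 Hz.

(a) f₀ = 2304 Hz  (b) Q = 0.05649  (c) BW = 4.078e+04 Hz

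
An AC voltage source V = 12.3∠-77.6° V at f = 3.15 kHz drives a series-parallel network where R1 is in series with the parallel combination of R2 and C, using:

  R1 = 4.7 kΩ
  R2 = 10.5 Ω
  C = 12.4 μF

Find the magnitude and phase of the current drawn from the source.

Step 1 — Angular frequency: ω = 2π·f = 2π·3150 = 1.979e+04 rad/s.
Step 2 — Component impedances:
  R1: Z = R = 4700 Ω
  R2: Z = R = 10.5 Ω
  C: Z = 1/(jωC) = -j/(ω·C) = 0 - j4.075 Ω
Step 3 — Parallel branch: R2 || C = 1/(1/R2 + 1/C) = 1.374 - j3.541 Ω.
Step 4 — Series with R1: Z_total = R1 + (R2 || C) = 4701 - j3.541 Ω = 4701∠-0.0° Ω.
Step 5 — Source phasor: V = 12.3∠-77.6° V = 2.641 - j12.01 V.
Step 6 — Ohm's law: I = V / Z_total = (2.641 - j12.01) / (4701 - j3.541) = 0.0005637 - j0.002555 A.
Step 7 — Convert to polar: |I| = 0.002616 A, ∠I = -77.6°.

I = 0.002616∠-77.6° A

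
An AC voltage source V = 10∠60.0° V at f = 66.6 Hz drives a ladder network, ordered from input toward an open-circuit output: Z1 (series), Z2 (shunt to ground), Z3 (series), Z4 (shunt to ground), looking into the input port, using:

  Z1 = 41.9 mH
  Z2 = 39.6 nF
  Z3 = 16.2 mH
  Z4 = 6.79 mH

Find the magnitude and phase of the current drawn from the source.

Step 1 — Angular frequency: ω = 2π·f = 2π·66.6 = 418.5 rad/s.
Step 2 — Component impedances:
  Z1: Z = jωL = j·418.5·0.0419 = 0 + j17.53 Ω
  Z2: Z = 1/(jωC) = -j/(ω·C) = 0 - j6.035e+04 Ω
  Z3: Z = jωL = j·418.5·0.0162 = 0 + j6.779 Ω
  Z4: Z = jωL = j·418.5·0.00679 = 0 + j2.841 Ω
Step 3 — Ladder network (open output): work backward from the far end, alternating series and parallel combinations. Z_in = 0 + j27.16 Ω = 27.16∠90.0° Ω.
Step 4 — Source phasor: V = 10∠60.0° V = 5 + j8.66 V.
Step 5 — Ohm's law: I = V / Z_total = (5 + j8.66) / (0 + j27.16) = 0.3189 - j0.1841 A.
Step 6 — Convert to polar: |I| = 0.3683 A, ∠I = -30.0°.

I = 0.3683∠-30.0° A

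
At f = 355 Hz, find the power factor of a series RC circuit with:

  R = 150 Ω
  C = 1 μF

Step 1 — Angular frequency: ω = 2π·f = 2π·355 = 2231 rad/s.
Step 2 — Component impedances:
  R: Z = R = 150 Ω
  C: Z = 1/(jωC) = -j/(ω·C) = 0 - j448.3 Ω
Step 3 — Series combination: Z_total = R + C = 150 - j448.3 Ω = 472.8∠-71.5° Ω.
Step 4 — Power factor: PF = cos(φ) = Re(Z)/|Z| = 150/472.8 = 0.3173.
Step 5 — Type: Im(Z) = -448.3 ⇒ leading (phase φ = -71.5°).

PF = 0.3173 (leading, φ = -71.5°)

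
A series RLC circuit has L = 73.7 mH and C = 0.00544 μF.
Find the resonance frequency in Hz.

Step 1 — Resonance condition Im(Z)=0 gives ω₀ = 1/√(LC).
Step 2 — ω₀ = 1/√(0.0737·5.44e-09) = 4.994e+04 rad/s.
Step 3 — f₀ = ω₀/(2π) = 7949 Hz.

f₀ = 7949 Hz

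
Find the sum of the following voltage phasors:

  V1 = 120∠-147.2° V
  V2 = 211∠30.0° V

Step 1 — Convert each phasor to rectangular form:
  V1 = 120·(cos(-147.2°) + j·sin(-147.2°)) = -100.9 - j65 V
  V2 = 211·(cos(30.0°) + j·sin(30.0°)) = 182.7 + j105.5 V
Step 2 — Sum components: V_total = 81.86 + j40.5 V.
Step 3 — Convert to polar: |V_total| = 91.33 V, ∠V_total = 26.3°.

V_total = 91.33∠26.3° V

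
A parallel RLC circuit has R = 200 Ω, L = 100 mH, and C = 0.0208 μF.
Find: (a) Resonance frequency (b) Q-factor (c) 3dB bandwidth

Step 1 — Resonance: ω₀ = 1/√(LC) = 1/√(0.1·2.08e-08) = 2.193e+04 rad/s.
Step 2 — f₀ = ω₀/(2π) = 3490 Hz.
Step 3 — Parallel Q: Q = R/(ω₀L) = 200/(2.193e+04·0.1) = 0.09121.
Step 4 — Bandwidth: Δω = ω₀/Q = 2.404e+05 rad/s; BW = Δω/(2π) = 3.826e+04 Hz.

(a) f₀ = 3490 Hz  (b) Q = 0.09121  (c) BW = 3.826e+04 Hz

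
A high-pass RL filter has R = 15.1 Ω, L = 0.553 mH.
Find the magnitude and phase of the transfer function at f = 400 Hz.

Step 1 — Angular frequency: ω = 2π·400 = 2513 rad/s.
Step 2 — Transfer function: H(jω) = jωL/(R + jωL).
Step 3 — Numerator jωL = j·1.39; denominator R + jωL = 15.1 + j1.39.
Step 4 — H = 0.008401 + j0.09127.
Step 5 — Magnitude: |H| = 0.09166 (-20.8 dB); phase: φ = 84.7°.

|H| = 0.09166 (-20.8 dB), φ = 84.7°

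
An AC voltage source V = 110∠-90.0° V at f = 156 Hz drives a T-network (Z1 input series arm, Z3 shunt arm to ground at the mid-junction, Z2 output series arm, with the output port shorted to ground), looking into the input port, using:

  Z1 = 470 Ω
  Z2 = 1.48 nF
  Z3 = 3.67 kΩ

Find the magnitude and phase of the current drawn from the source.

Step 1 — Angular frequency: ω = 2π·f = 2π·156 = 980.2 rad/s.
Step 2 — Component impedances:
  Z1: Z = R = 470 Ω
  Z2: Z = 1/(jωC) = -j/(ω·C) = 0 - j6.893e+05 Ω
  Z3: Z = R = 3670 Ω
Step 3 — With the output port shorted to ground, the output series arm Z2 runs from the junction to ground; the shunt arm Z3 also runs from the junction to ground. They appear in parallel: Z3 || Z2 = 3670 - j19.54 Ω.
Step 4 — Series with input arm Z1: Z_in = Z1 + (Z3 || Z2) = 4140 - j19.54 Ω = 4140∠-0.3° Ω.
Step 5 — Source phasor: V = 110∠-90.0° V = 0 - j110 V.
Step 6 — Ohm's law: I = V / Z_total = (0 - j110) / (4140 - j19.54) = 0.0001254 - j0.02657 A.
Step 7 — Convert to polar: |I| = 0.02657 A, ∠I = -89.7°.

I = 0.02657∠-89.7° A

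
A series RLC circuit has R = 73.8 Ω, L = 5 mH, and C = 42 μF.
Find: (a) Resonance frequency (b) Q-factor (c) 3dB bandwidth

Step 1 — Resonance condition Im(Z)=0 gives ω₀ = 1/√(LC).
Step 2 — ω₀ = 1/√(0.005·4.2e-05) = 2182 rad/s.
Step 3 — f₀ = ω₀/(2π) = 347.3 Hz.
Step 4 — Series Q: Q = ω₀L/R = 2182·0.005/73.8 = 0.1478.
Step 5 — 3dB bandwidth: Δω = ω₀/Q = 1.476e+04 rad/s; BW = Δω/(2π) = 2349 Hz.

(a) f₀ = 347.3 Hz  (b) Q = 0.1478  (c) BW = 2349 Hz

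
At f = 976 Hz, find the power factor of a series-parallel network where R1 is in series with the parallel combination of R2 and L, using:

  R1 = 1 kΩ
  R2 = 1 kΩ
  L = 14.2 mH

Step 1 — Angular frequency: ω = 2π·f = 2π·976 = 6132 rad/s.
Step 2 — Component impedances:
  R1: Z = R = 1000 Ω
  R2: Z = R = 1000 Ω
  L: Z = jωL = j·6132·0.0142 = 0 + j87.08 Ω
Step 3 — Parallel branch: R2 || L = 1/(1/R2 + 1/L) = 7.526 + j86.42 Ω.
Step 4 — Series with R1: Z_total = R1 + (R2 || L) = 1008 + j86.42 Ω = 1011∠4.9° Ω.
Step 5 — Power factor: PF = cos(φ) = Re(Z)/|Z| = 1007.5/1011.2 = 0.9963.
Step 6 — Type: Im(Z) = 86.42 ⇒ lagging (phase φ = 4.9°).

PF = 0.9963 (lagging, φ = 4.9°)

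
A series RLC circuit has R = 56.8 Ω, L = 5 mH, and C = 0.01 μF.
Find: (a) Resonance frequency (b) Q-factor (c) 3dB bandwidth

Step 1 — Resonance: ω₀ = 1/√(LC) = 1/√(0.005·1e-08) = 1.414e+05 rad/s.
Step 2 — f₀ = ω₀/(2π) = 2.251e+04 Hz.
Step 3 — Series Q: Q = ω₀L/R = 1.414e+05·0.005/56.8 = 12.45.
Step 4 — Bandwidth: Δω = ω₀/Q = 1.136e+04 rad/s; BW = Δω/(2π) = 1808 Hz.

(a) f₀ = 2.251e+04 Hz  (b) Q = 12.45  (c) BW = 1808 Hz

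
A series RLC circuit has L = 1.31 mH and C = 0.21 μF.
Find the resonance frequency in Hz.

Step 1 — Resonance condition Im(Z)=0 gives ω₀ = 1/√(LC).
Step 2 — ω₀ = 1/√(0.00131·2.1e-07) = 6.029e+04 rad/s.
Step 3 — f₀ = ω₀/(2π) = 9596 Hz.

f₀ = 9596 Hz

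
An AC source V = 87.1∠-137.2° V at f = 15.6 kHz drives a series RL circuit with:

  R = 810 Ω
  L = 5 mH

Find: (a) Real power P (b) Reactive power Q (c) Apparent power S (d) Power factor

Step 1 — Angular frequency: ω = 2π·f = 2π·1.56e+04 = 9.802e+04 rad/s.
Step 2 — Component impedances:
  R: Z = R = 810 Ω
  L: Z = jωL = j·9.802e+04·0.005 = 0 + j490.1 Ω
Step 3 — Series combination: Z_total = R + L = 810 + j490.1 Ω = 946.7∠31.2° Ω.
Step 4 — Source phasor: V = 87.1∠-137.2° V = -63.91 - j59.18 V.
Step 5 — Current: I = V / Z = -0.09011 - j0.01854 A = 0.092∠-168.4° A.
Step 6 — Complex power: S = V·I* = 6.856 + j4.148 VA.
Step 7 — Real power: P = Re(S) = 6.856 W.
Step 8 — Reactive power: Q = Im(S) = 4.148 VAR.
Step 9 — Apparent power: |S| = 8.013 VA.
Step 10 — Power factor: PF = P/|S| = 0.8556 (lagging).

(a) P = 6.856 W  (b) Q = 4.148 VAR  (c) S = 8.013 VA  (d) PF = 0.8556 (lagging)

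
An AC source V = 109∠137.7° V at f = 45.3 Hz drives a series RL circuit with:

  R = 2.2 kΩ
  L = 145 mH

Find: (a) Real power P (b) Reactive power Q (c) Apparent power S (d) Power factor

Step 1 — Angular frequency: ω = 2π·f = 2π·45.3 = 284.6 rad/s.
Step 2 — Component impedances:
  R: Z = R = 2200 Ω
  L: Z = jωL = j·284.6·0.145 = 0 + j41.27 Ω
Step 3 — Series combination: Z_total = R + L = 2200 + j41.27 Ω = 2200∠1.1° Ω.
Step 4 — Source phasor: V = 109∠137.7° V = -80.62 + j73.36 V.
Step 5 — Current: I = V / Z = -0.03601 + j0.03402 A = 0.04954∠136.6° A.
Step 6 — Complex power: S = V·I* = 5.399 + j0.1013 VA.
Step 7 — Real power: P = Re(S) = 5.399 W.
Step 8 — Reactive power: Q = Im(S) = 0.1013 VAR.
Step 9 — Apparent power: |S| = 5.4 VA.
Step 10 — Power factor: PF = P/|S| = 0.9998 (lagging).

(a) P = 5.399 W  (b) Q = 0.1013 VAR  (c) S = 5.4 VA  (d) PF = 0.9998 (lagging)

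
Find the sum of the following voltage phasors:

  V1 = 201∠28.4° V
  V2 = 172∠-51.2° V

Step 1 — Convert each phasor to rectangular form:
  V1 = 201·(cos(28.4°) + j·sin(28.4°)) = 176.8 + j95.6 V
  V2 = 172·(cos(-51.2°) + j·sin(-51.2°)) = 107.8 - j134 V
Step 2 — Sum components: V_total = 284.6 - j38.45 V.
Step 3 — Convert to polar: |V_total| = 287.2 V, ∠V_total = -7.7°.

V_total = 287.2∠-7.7° V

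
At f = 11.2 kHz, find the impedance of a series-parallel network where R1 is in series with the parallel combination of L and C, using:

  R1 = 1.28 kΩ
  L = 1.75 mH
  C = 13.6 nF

Step 1 — Angular frequency: ω = 2π·f = 2π·1.12e+04 = 7.037e+04 rad/s.
Step 2 — Component impedances:
  R1: Z = R = 1280 Ω
  L: Z = jωL = j·7.037e+04·0.00175 = 0 + j123.2 Ω
  C: Z = 1/(jωC) = -j/(ω·C) = 0 - j1045 Ω
Step 3 — Parallel branch: L || C = 1/(1/L + 1/C) = 0 + j139.6 Ω.
Step 4 — Series with R1: Z_total = R1 + (L || C) = 1280 + j139.6 Ω = 1288∠6.2° Ω.

Z = 1280 + j139.6 Ω = 1288∠6.2° Ω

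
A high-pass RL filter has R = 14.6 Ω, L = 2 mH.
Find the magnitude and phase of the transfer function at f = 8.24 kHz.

Step 1 — Angular frequency: ω = 2π·8240 = 5.177e+04 rad/s.
Step 2 — Transfer function: H(jω) = jωL/(R + jωL).
Step 3 — Numerator jωL = j·103.5; denominator R + jωL = 14.6 + j103.5.
Step 4 — H = 0.9805 + j0.1383.
Step 5 — Magnitude: |H| = 0.9902 (-0.1 dB); phase: φ = 8.0°.

|H| = 0.9902 (-0.1 dB), φ = 8.0°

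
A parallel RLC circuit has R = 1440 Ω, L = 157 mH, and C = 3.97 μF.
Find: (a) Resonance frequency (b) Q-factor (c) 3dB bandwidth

Step 1 — Resonance: ω₀ = 1/√(LC) = 1/√(0.157·3.97e-06) = 1267 rad/s.
Step 2 — f₀ = ω₀/(2π) = 201.6 Hz.
Step 3 — Parallel Q: Q = R/(ω₀L) = 1440/(1267·0.157) = 7.241.
Step 4 — Bandwidth: Δω = ω₀/Q = 174.9 rad/s; BW = Δω/(2π) = 27.84 Hz.

(a) f₀ = 201.6 Hz  (b) Q = 7.241  (c) BW = 27.84 Hz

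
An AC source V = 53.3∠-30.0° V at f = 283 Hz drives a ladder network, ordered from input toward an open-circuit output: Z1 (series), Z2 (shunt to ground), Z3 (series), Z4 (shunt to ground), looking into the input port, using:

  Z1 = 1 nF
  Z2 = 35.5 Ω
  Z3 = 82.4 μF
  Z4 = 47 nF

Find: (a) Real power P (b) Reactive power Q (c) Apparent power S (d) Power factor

Step 1 — Angular frequency: ω = 2π·f = 2π·283 = 1778 rad/s.
Step 2 — Component impedances:
  Z1: Z = 1/(jωC) = -j/(ω·C) = 0 - j5.624e+05 Ω
  Z2: Z = R = 35.5 Ω
  Z3: Z = 1/(jωC) = -j/(ω·C) = 0 - j6.825 Ω
  Z4: Z = 1/(jωC) = -j/(ω·C) = 0 - j1.197e+04 Ω
Step 3 — Ladder network (open output): work backward from the far end, alternating series and parallel combinations. Z_in = 35.5 - j5.624e+05 Ω = 5.624e+05∠-90.0° Ω.
Step 4 — Source phasor: V = 53.3∠-30.0° V = 46.16 - j26.65 V.
Step 5 — Current: I = V / Z = 4.739e-05 + j8.207e-05 A = 9.477e-05∠60.0° A.
Step 6 — Complex power: S = V·I* = 3.189e-07 - j0.005052 VA.
Step 7 — Real power: P = Re(S) = 3.189e-07 W.
Step 8 — Reactive power: Q = Im(S) = -0.005052 VAR.
Step 9 — Apparent power: |S| = 0.005052 VA.
Step 10 — Power factor: PF = P/|S| = 6.312e-05 (leading).

(a) P = 3.189e-07 W  (b) Q = -0.005052 VAR  (c) S = 0.005052 VA  (d) PF = 6.312e-05 (leading)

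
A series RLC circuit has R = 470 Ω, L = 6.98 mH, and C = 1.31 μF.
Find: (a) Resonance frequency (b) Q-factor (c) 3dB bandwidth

Step 1 — Resonance condition Im(Z)=0 gives ω₀ = 1/√(LC).
Step 2 — ω₀ = 1/√(0.00698·1.31e-06) = 1.046e+04 rad/s.
Step 3 — f₀ = ω₀/(2π) = 1664 Hz.
Step 4 — Series Q: Q = ω₀L/R = 1.046e+04·0.00698/470 = 0.1553.
Step 5 — 3dB bandwidth: Δω = ω₀/Q = 6.734e+04 rad/s; BW = Δω/(2π) = 1.072e+04 Hz.

(a) f₀ = 1664 Hz  (b) Q = 0.1553  (c) BW = 1.072e+04 Hz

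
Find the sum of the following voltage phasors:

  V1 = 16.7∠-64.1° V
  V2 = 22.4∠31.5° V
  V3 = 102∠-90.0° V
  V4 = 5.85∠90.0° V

Step 1 — Convert each phasor to rectangular form:
  V1 = 16.7·(cos(-64.1°) + j·sin(-64.1°)) = 7.295 - j15.02 V
  V2 = 22.4·(cos(31.5°) + j·sin(31.5°)) = 19.1 + j11.7 V
  V3 = 102·(cos(-90.0°) + j·sin(-90.0°)) = 0 - j102 V
  V4 = 5.85·(cos(90.0°) + j·sin(90.0°)) = 0 + j5.85 V
Step 2 — Sum components: V_total = 26.39 - j99.47 V.
Step 3 — Convert to polar: |V_total| = 102.9 V, ∠V_total = -75.1°.

V_total = 102.9∠-75.1° V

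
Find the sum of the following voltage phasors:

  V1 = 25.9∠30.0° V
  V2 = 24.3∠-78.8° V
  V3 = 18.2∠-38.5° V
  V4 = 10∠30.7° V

Step 1 — Convert each phasor to rectangular form:
  V1 = 25.9·(cos(30.0°) + j·sin(30.0°)) = 22.43 + j12.95 V
  V2 = 24.3·(cos(-78.8°) + j·sin(-78.8°)) = 4.72 - j23.84 V
  V3 = 18.2·(cos(-38.5°) + j·sin(-38.5°)) = 14.24 - j11.33 V
  V4 = 10·(cos(30.7°) + j·sin(30.7°)) = 8.599 + j5.105 V
Step 2 — Sum components: V_total = 49.99 - j17.11 V.
Step 3 — Convert to polar: |V_total| = 52.84 V, ∠V_total = -18.9°.

V_total = 52.84∠-18.9° V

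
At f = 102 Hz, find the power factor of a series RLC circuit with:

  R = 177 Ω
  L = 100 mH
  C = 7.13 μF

Step 1 — Angular frequency: ω = 2π·f = 2π·102 = 640.9 rad/s.
Step 2 — Component impedances:
  R: Z = R = 177 Ω
  L: Z = jωL = j·640.9·0.1 = 0 + j64.09 Ω
  C: Z = 1/(jωC) = -j/(ω·C) = 0 - j218.8 Ω
Step 3 — Series combination: Z_total = R + L + C = 177 - j154.8 Ω = 235.1∠-41.2° Ω.
Step 4 — Power factor: PF = cos(φ) = Re(Z)/|Z| = 177/235.11 = 0.7528.
Step 5 — Type: Im(Z) = -154.8 ⇒ leading (phase φ = -41.2°).

PF = 0.7528 (leading, φ = -41.2°)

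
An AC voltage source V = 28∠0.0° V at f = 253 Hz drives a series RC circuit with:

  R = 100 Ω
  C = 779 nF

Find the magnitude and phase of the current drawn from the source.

Step 1 — Angular frequency: ω = 2π·f = 2π·253 = 1590 rad/s.
Step 2 — Component impedances:
  R: Z = R = 100 Ω
  C: Z = 1/(jωC) = -j/(ω·C) = 0 - j807.5 Ω
Step 3 — Series combination: Z_total = R + C = 100 - j807.5 Ω = 813.7∠-82.9° Ω.
Step 4 — Source phasor: V = 28∠0.0° V = 28 V.
Step 5 — Ohm's law: I = V / Z_total = (28) / (100 - j807.5) = 0.004229 + j0.03415 A.
Step 6 — Convert to polar: |I| = 0.03441 A, ∠I = 82.9°.

I = 0.03441∠82.9° A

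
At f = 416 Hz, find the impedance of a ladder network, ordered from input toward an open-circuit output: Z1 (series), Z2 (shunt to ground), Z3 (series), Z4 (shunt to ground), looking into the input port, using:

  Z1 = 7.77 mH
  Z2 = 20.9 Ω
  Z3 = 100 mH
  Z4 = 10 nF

Step 1 — Angular frequency: ω = 2π·f = 2π·416 = 2614 rad/s.
Step 2 — Component impedances:
  Z1: Z = jωL = j·2614·0.00777 = 0 + j20.31 Ω
  Z2: Z = R = 20.9 Ω
  Z3: Z = jωL = j·2614·0.1 = 0 + j261.4 Ω
  Z4: Z = 1/(jωC) = -j/(ω·C) = 0 - j3.826e+04 Ω
Step 3 — Ladder network (open output): work backward from the far end, alternating series and parallel combinations. Z_in = 20.9 + j20.3 Ω = 29.13∠44.2° Ω.

Z = 20.9 + j20.3 Ω = 29.13∠44.2° Ω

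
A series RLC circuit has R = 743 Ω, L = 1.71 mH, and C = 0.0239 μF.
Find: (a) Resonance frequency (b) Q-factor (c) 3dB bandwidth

Step 1 — Resonance condition Im(Z)=0 gives ω₀ = 1/√(LC).
Step 2 — ω₀ = 1/√(0.00171·2.39e-08) = 1.564e+05 rad/s.
Step 3 — f₀ = ω₀/(2π) = 2.49e+04 Hz.
Step 4 — Series Q: Q = ω₀L/R = 1.564e+05·0.00171/743 = 0.36.
Step 5 — 3dB bandwidth: Δω = ω₀/Q = 4.345e+05 rad/s; BW = Δω/(2π) = 6.915e+04 Hz.

(a) f₀ = 2.49e+04 Hz  (b) Q = 0.36  (c) BW = 6.915e+04 Hz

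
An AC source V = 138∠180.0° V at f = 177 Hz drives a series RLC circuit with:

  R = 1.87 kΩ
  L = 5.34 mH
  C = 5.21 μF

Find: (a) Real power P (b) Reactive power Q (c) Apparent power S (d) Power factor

Step 1 — Angular frequency: ω = 2π·f = 2π·177 = 1112 rad/s.
Step 2 — Component impedances:
  R: Z = R = 1870 Ω
  L: Z = jωL = j·1112·0.00534 = 0 + j5.939 Ω
  C: Z = 1/(jωC) = -j/(ω·C) = 0 - j172.6 Ω
Step 3 — Series combination: Z_total = R + L + C = 1870 - j166.6 Ω = 1877∠-5.1° Ω.
Step 4 — Source phasor: V = 138∠180.0° V = -138 V.
Step 5 — Current: I = V / Z = -0.07322 - j0.006525 A = 0.07351∠-174.9° A.
Step 6 — Complex power: S = V·I* = 10.1 - j0.9004 VA.
Step 7 — Real power: P = Re(S) = 10.1 W.
Step 8 — Reactive power: Q = Im(S) = -0.9004 VAR.
Step 9 — Apparent power: |S| = 10.14 VA.
Step 10 — Power factor: PF = P/|S| = 0.9961 (leading).

(a) P = 10.1 W  (b) Q = -0.9004 VAR  (c) S = 10.14 VA  (d) PF = 0.9961 (leading)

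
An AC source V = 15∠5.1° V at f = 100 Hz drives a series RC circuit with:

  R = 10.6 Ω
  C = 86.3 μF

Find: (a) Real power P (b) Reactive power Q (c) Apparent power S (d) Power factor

Step 1 — Angular frequency: ω = 2π·f = 2π·100 = 628.3 rad/s.
Step 2 — Component impedances:
  R: Z = R = 10.6 Ω
  C: Z = 1/(jωC) = -j/(ω·C) = 0 - j18.44 Ω
Step 3 — Series combination: Z_total = R + C = 10.6 - j18.44 Ω = 21.27∠-60.1° Ω.
Step 4 — Source phasor: V = 15∠5.1° V = 14.94 + j1.333 V.
Step 5 — Current: I = V / Z = 0.2957 + j0.6402 A = 0.7052∠65.2° A.
Step 6 — Complex power: S = V·I* = 5.271 - j9.171 VA.
Step 7 — Real power: P = Re(S) = 5.271 W.
Step 8 — Reactive power: Q = Im(S) = -9.171 VAR.
Step 9 — Apparent power: |S| = 10.58 VA.
Step 10 — Power factor: PF = P/|S| = 0.4983 (leading).

(a) P = 5.271 W  (b) Q = -9.171 VAR  (c) S = 10.58 VA  (d) PF = 0.4983 (leading)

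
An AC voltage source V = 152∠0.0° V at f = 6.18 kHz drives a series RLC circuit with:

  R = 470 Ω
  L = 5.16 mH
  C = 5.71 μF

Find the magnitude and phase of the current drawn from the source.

Step 1 — Angular frequency: ω = 2π·f = 2π·6180 = 3.883e+04 rad/s.
Step 2 — Component impedances:
  R: Z = R = 470 Ω
  L: Z = jωL = j·3.883e+04·0.00516 = 0 + j200.4 Ω
  C: Z = 1/(jωC) = -j/(ω·C) = 0 - j4.51 Ω
Step 3 — Series combination: Z_total = R + L + C = 470 + j195.9 Ω = 509.2∠22.6° Ω.
Step 4 — Source phasor: V = 152∠0.0° V = 152 V.
Step 5 — Ohm's law: I = V / Z_total = (152) / (470 + j195.9) = 0.2756 - j0.1148 A.
Step 6 — Convert to polar: |I| = 0.2985 A, ∠I = -22.6°.

I = 0.2985∠-22.6° A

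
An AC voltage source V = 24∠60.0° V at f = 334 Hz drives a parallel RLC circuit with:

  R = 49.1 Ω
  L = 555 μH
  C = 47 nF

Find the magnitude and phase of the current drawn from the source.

Step 1 — Angular frequency: ω = 2π·f = 2π·334 = 2099 rad/s.
Step 2 — Component impedances:
  R: Z = R = 49.1 Ω
  L: Z = jωL = j·2099·0.000555 = 0 + j1.165 Ω
  C: Z = 1/(jωC) = -j/(ω·C) = 0 - j1.014e+04 Ω
Step 3 — Parallel combination: 1/Z_total = 1/R + 1/L + 1/C; Z_total = 0.02762 + j1.164 Ω = 1.165∠88.6° Ω.
Step 4 — Source phasor: V = 24∠60.0° V = 12 + j20.78 V.
Step 5 — Ohm's law: I = V / Z_total = (12 + j20.78) / (0.02762 + j1.164) = 18.09 - j9.878 A.
Step 6 — Convert to polar: |I| = 20.61 A, ∠I = -28.6°.

I = 20.61∠-28.6° A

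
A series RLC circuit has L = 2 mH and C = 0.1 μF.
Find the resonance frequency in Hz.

Step 1 — Resonance condition Im(Z)=0 gives ω₀ = 1/√(LC).
Step 2 — ω₀ = 1/√(0.002·1e-07) = 7.071e+04 rad/s.
Step 3 — f₀ = ω₀/(2π) = 1.125e+04 Hz.

f₀ = 1.125e+04 Hz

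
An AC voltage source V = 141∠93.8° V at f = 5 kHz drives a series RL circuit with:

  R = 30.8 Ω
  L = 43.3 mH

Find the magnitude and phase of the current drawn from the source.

Step 1 — Angular frequency: ω = 2π·f = 2π·5000 = 3.142e+04 rad/s.
Step 2 — Component impedances:
  R: Z = R = 30.8 Ω
  L: Z = jωL = j·3.142e+04·0.0433 = 0 + j1360 Ω
Step 3 — Series combination: Z_total = R + L = 30.8 + j1360 Ω = 1361∠88.7° Ω.
Step 4 — Source phasor: V = 141∠93.8° V = -9.345 + j140.7 V.
Step 5 — Ohm's law: I = V / Z_total = (-9.345 + j140.7) / (30.8 + j1360) = 0.1032 + j0.009206 A.
Step 6 — Convert to polar: |I| = 0.1036 A, ∠I = 5.1°.

I = 0.1036∠5.1° A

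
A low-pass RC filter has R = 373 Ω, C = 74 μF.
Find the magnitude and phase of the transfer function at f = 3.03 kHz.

Step 1 — Angular frequency: ω = 2π·3030 = 1.904e+04 rad/s.
Step 2 — Transfer function: H(jω) = 1/(1 + jωRC).
Step 3 — Denominator: 1 + jωRC = 1 + j·1.904e+04·373·7.4e-05 = 1 + j525.5.
Step 4 — H = 3.621e-06 - j0.001903.
Step 5 — Magnitude: |H| = 0.001903 (-54.4 dB); phase: φ = -89.9°.

|H| = 0.001903 (-54.4 dB), φ = -89.9°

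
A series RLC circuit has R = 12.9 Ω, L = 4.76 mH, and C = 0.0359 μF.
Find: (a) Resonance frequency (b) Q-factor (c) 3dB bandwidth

Step 1 — Resonance: ω₀ = 1/√(LC) = 1/√(0.00476·3.59e-08) = 7.65e+04 rad/s.
Step 2 — f₀ = ω₀/(2π) = 1.218e+04 Hz.
Step 3 — Series Q: Q = ω₀L/R = 7.65e+04·0.00476/12.9 = 28.23.
Step 4 — Bandwidth: Δω = ω₀/Q = 2710 rad/s; BW = Δω/(2π) = 431.3 Hz.

(a) f₀ = 1.218e+04 Hz  (b) Q = 28.23  (c) BW = 431.3 Hz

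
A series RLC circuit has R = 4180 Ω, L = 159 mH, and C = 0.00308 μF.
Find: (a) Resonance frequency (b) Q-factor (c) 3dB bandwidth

Step 1 — Resonance: ω₀ = 1/√(LC) = 1/√(0.159·3.08e-09) = 4.519e+04 rad/s.
Step 2 — f₀ = ω₀/(2π) = 7192 Hz.
Step 3 — Series Q: Q = ω₀L/R = 4.519e+04·0.159/4180 = 1.719.
Step 4 — Bandwidth: Δω = ω₀/Q = 2.629e+04 rad/s; BW = Δω/(2π) = 4184 Hz.

(a) f₀ = 7192 Hz  (b) Q = 1.719  (c) BW = 4184 Hz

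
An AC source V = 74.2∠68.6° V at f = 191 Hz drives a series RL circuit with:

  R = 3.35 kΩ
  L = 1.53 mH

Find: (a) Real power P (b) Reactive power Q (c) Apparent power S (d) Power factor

Step 1 — Angular frequency: ω = 2π·f = 2π·191 = 1200 rad/s.
Step 2 — Component impedances:
  R: Z = R = 3350 Ω
  L: Z = jωL = j·1200·0.00153 = 0 + j1.836 Ω
Step 3 — Series combination: Z_total = R + L = 3350 + j1.836 Ω = 3350∠0.0° Ω.
Step 4 — Source phasor: V = 74.2∠68.6° V = 27.07 + j69.08 V.
Step 5 — Current: I = V / Z = 0.008093 + j0.02062 A = 0.02215∠68.6° A.
Step 6 — Complex power: S = V·I* = 1.643 + j0.0009008 VA.
Step 7 — Real power: P = Re(S) = 1.643 W.
Step 8 — Reactive power: Q = Im(S) = 0.0009008 VAR.
Step 9 — Apparent power: |S| = 1.643 VA.
Step 10 — Power factor: PF = P/|S| = 1 (lagging).

(a) P = 1.643 W  (b) Q = 0.0009008 VAR  (c) S = 1.643 VA  (d) PF = 1 (lagging)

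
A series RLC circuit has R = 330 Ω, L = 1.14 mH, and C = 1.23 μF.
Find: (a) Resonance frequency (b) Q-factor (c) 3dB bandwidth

Step 1 — Resonance: ω₀ = 1/√(LC) = 1/√(0.00114·1.23e-06) = 2.671e+04 rad/s.
Step 2 — f₀ = ω₀/(2π) = 4250 Hz.
Step 3 — Series Q: Q = ω₀L/R = 2.671e+04·0.00114/330 = 0.09225.
Step 4 — Bandwidth: Δω = ω₀/Q = 2.895e+05 rad/s; BW = Δω/(2π) = 4.607e+04 Hz.

(a) f₀ = 4250 Hz  (b) Q = 0.09225  (c) BW = 4.607e+04 Hz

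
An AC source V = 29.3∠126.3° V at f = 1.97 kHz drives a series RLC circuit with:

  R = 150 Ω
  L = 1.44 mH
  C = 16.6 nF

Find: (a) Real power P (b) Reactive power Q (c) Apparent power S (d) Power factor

Step 1 — Angular frequency: ω = 2π·f = 2π·1970 = 1.238e+04 rad/s.
Step 2 — Component impedances:
  R: Z = R = 150 Ω
  L: Z = jωL = j·1.238e+04·0.00144 = 0 + j17.82 Ω
  C: Z = 1/(jωC) = -j/(ω·C) = 0 - j4867 Ω
Step 3 — Series combination: Z_total = R + L + C = 150 - j4849 Ω = 4851∠-88.2° Ω.
Step 4 — Source phasor: V = 29.3∠126.3° V = -17.35 + j23.61 V.
Step 5 — Current: I = V / Z = -0.004976 - j0.003423 A = 0.00604∠-145.5° A.
Step 6 — Complex power: S = V·I* = 0.005472 - j0.1769 VA.
Step 7 — Real power: P = Re(S) = 0.005472 W.
Step 8 — Reactive power: Q = Im(S) = -0.1769 VAR.
Step 9 — Apparent power: |S| = 0.177 VA.
Step 10 — Power factor: PF = P/|S| = 0.03092 (leading).

(a) P = 0.005472 W  (b) Q = -0.1769 VAR  (c) S = 0.177 VA  (d) PF = 0.03092 (leading)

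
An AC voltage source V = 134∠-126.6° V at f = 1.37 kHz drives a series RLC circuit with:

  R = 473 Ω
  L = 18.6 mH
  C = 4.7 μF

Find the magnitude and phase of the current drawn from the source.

Step 1 — Angular frequency: ω = 2π·f = 2π·1370 = 8608 rad/s.
Step 2 — Component impedances:
  R: Z = R = 473 Ω
  L: Z = jωL = j·8608·0.0186 = 0 + j160.1 Ω
  C: Z = 1/(jωC) = -j/(ω·C) = 0 - j24.72 Ω
Step 3 — Series combination: Z_total = R + L + C = 473 + j135.4 Ω = 492∠16.0° Ω.
Step 4 — Source phasor: V = 134∠-126.6° V = -79.89 - j107.6 V.
Step 5 — Ohm's law: I = V / Z_total = (-79.89 - j107.6) / (473 + j135.4) = -0.2163 - j0.1655 A.
Step 6 — Convert to polar: |I| = 0.2724 A, ∠I = -142.6°.

I = 0.2724∠-142.6° A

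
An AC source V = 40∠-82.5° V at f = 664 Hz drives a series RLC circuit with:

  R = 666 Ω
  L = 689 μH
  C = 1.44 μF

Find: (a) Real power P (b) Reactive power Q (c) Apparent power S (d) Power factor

Step 1 — Angular frequency: ω = 2π·f = 2π·664 = 4172 rad/s.
Step 2 — Component impedances:
  R: Z = R = 666 Ω
  L: Z = jωL = j·4172·0.000689 = 0 + j2.875 Ω
  C: Z = 1/(jωC) = -j/(ω·C) = 0 - j166.5 Ω
Step 3 — Series combination: Z_total = R + L + C = 666 - j163.6 Ω = 685.8∠-13.8° Ω.
Step 4 — Source phasor: V = 40∠-82.5° V = 5.221 - j39.66 V.
Step 5 — Current: I = V / Z = 0.02119 - j0.05434 A = 0.05833∠-68.7° A.
Step 6 — Complex power: S = V·I* = 2.266 - j0.5565 VA.
Step 7 — Real power: P = Re(S) = 2.266 W.
Step 8 — Reactive power: Q = Im(S) = -0.5565 VAR.
Step 9 — Apparent power: |S| = 2.333 VA.
Step 10 — Power factor: PF = P/|S| = 0.9711 (leading).

(a) P = 2.266 W  (b) Q = -0.5565 VAR  (c) S = 2.333 VA  (d) PF = 0.9711 (leading)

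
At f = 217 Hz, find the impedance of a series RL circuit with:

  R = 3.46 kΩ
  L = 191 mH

Step 1 — Angular frequency: ω = 2π·f = 2π·217 = 1363 rad/s.
Step 2 — Component impedances:
  R: Z = R = 3460 Ω
  L: Z = jωL = j·1363·0.191 = 0 + j260.4 Ω
Step 3 — Series combination: Z_total = R + L = 3460 + j260.4 Ω = 3470∠4.3° Ω.

Z = 3460 + j260.4 Ω = 3470∠4.3° Ω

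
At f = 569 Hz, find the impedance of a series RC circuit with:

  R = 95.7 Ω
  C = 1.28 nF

Step 1 — Angular frequency: ω = 2π·f = 2π·569 = 3575 rad/s.
Step 2 — Component impedances:
  R: Z = R = 95.7 Ω
  C: Z = 1/(jωC) = -j/(ω·C) = 0 - j2.185e+05 Ω
Step 3 — Series combination: Z_total = R + C = 95.7 - j2.185e+05 Ω = 2.185e+05∠-90.0° Ω.

Z = 95.7 - j2.185e+05 Ω = 2.185e+05∠-90.0° Ω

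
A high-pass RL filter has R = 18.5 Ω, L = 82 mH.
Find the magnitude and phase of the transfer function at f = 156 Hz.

Step 1 — Angular frequency: ω = 2π·156 = 980.2 rad/s.
Step 2 — Transfer function: H(jω) = jωL/(R + jωL).
Step 3 — Numerator jωL = j·80.37; denominator R + jωL = 18.5 + j80.37.
Step 4 — H = 0.9497 + j0.2186.
Step 5 — Magnitude: |H| = 0.9745 (-0.2 dB); phase: φ = 13.0°.

|H| = 0.9745 (-0.2 dB), φ = 13.0°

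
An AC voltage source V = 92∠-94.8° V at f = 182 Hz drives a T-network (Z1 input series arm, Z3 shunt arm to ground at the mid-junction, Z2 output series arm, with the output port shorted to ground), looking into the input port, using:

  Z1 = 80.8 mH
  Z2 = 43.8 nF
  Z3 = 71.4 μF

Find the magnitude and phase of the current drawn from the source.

Step 1 — Angular frequency: ω = 2π·f = 2π·182 = 1144 rad/s.
Step 2 — Component impedances:
  Z1: Z = jωL = j·1144·0.0808 = 0 + j92.4 Ω
  Z2: Z = 1/(jωC) = -j/(ω·C) = 0 - j1.997e+04 Ω
  Z3: Z = 1/(jωC) = -j/(ω·C) = 0 - j12.25 Ω
Step 3 — With the output port shorted to ground, the output series arm Z2 runs from the junction to ground; the shunt arm Z3 also runs from the junction to ground. They appear in parallel: Z3 || Z2 = 0 - j12.24 Ω.
Step 4 — Series with input arm Z1: Z_in = Z1 + (Z3 || Z2) = 0 + j80.16 Ω = 80.16∠90.0° Ω.
Step 5 — Source phasor: V = 92∠-94.8° V = -7.698 - j91.68 V.
Step 6 — Ohm's law: I = V / Z_total = (-7.698 - j91.68) / (0 + j80.16) = -1.144 + j0.09604 A.
Step 7 — Convert to polar: |I| = 1.148 A, ∠I = 175.2°.

I = 1.148∠175.2° A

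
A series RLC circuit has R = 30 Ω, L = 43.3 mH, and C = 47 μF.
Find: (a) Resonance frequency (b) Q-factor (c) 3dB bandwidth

Step 1 — Resonance: ω₀ = 1/√(LC) = 1/√(0.0433·4.7e-05) = 701 rad/s.
Step 2 — f₀ = ω₀/(2π) = 111.6 Hz.
Step 3 — Series Q: Q = ω₀L/R = 701·0.0433/30 = 1.012.
Step 4 — Bandwidth: Δω = ω₀/Q = 692.8 rad/s; BW = Δω/(2π) = 110.3 Hz.

(a) f₀ = 111.6 Hz  (b) Q = 1.012  (c) BW = 110.3 Hz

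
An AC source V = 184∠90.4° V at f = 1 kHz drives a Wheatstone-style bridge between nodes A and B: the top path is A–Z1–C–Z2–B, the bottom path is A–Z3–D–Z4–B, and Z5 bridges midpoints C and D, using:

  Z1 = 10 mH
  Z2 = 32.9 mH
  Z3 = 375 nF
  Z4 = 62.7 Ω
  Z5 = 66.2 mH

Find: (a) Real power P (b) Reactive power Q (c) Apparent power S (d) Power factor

Step 1 — Angular frequency: ω = 2π·f = 2π·1000 = 6283 rad/s.
Step 2 — Component impedances:
  Z1: Z = jωL = j·6283·0.01 = 0 + j62.83 Ω
  Z2: Z = jωL = j·6283·0.0329 = 0 + j206.7 Ω
  Z3: Z = 1/(jωC) = -j/(ω·C) = 0 - j424.4 Ω
  Z4: Z = R = 62.7 Ω
  Z5: Z = jωL = j·6283·0.0662 = 0 + j415.9 Ω
Step 3 — Bridge requires nodal analysis (the Z5 bridge couples midpoints C and D, so the two paths cannot be reduced to a simple series/parallel combination). Setting node B to ground and injecting 1 A at node A, the 3-node admittance system at A, C, D solves to V_A = Z_AB = 4.52 + j381.4 Ω = 381.5∠89.3° Ω.
Step 4 — Source phasor: V = 184∠90.4° V = -1.285 + j184 V.
Step 5 — Current: I = V / Z = 0.4823 + j0.009082 A = 0.4823∠1.1° A.
Step 6 — Complex power: S = V·I* = 1.052 + j88.75 VA.
Step 7 — Real power: P = Re(S) = 1.052 W.
Step 8 — Reactive power: Q = Im(S) = 88.75 VAR.
Step 9 — Apparent power: |S| = 88.75 VA.
Step 10 — Power factor: PF = P/|S| = 0.01185 (lagging).

(a) P = 1.052 W  (b) Q = 88.75 VAR  (c) S = 88.75 VA  (d) PF = 0.01185 (lagging)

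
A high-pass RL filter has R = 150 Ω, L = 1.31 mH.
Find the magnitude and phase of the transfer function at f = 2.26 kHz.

Step 1 — Angular frequency: ω = 2π·2260 = 1.42e+04 rad/s.
Step 2 — Transfer function: H(jω) = jωL/(R + jωL).
Step 3 — Numerator jωL = j·18.6; denominator R + jωL = 150 + j18.6.
Step 4 — H = 0.01515 + j0.1221.
Step 5 — Magnitude: |H| = 0.1231 (-18.2 dB); phase: φ = 82.9°.

|H| = 0.1231 (-18.2 dB), φ = 82.9°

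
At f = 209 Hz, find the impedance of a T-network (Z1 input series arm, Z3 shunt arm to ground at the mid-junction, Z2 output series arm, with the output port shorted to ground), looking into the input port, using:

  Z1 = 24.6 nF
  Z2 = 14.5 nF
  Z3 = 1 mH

Step 1 — Angular frequency: ω = 2π·f = 2π·209 = 1313 rad/s.
Step 2 — Component impedances:
  Z1: Z = 1/(jωC) = -j/(ω·C) = 0 - j3.096e+04 Ω
  Z2: Z = 1/(jωC) = -j/(ω·C) = 0 - j5.252e+04 Ω
  Z3: Z = jωL = j·1313·0.001 = 0 + j1.313 Ω
Step 3 — With the output port shorted to ground, the output series arm Z2 runs from the junction to ground; the shunt arm Z3 also runs from the junction to ground. They appear in parallel: Z3 || Z2 = 0 + j1.313 Ω.
Step 4 — Series with input arm Z1: Z_in = Z1 + (Z3 || Z2) = 0 - j3.095e+04 Ω = 3.095e+04∠-90.0° Ω.

Z = 0 - j3.095e+04 Ω = 3.095e+04∠-90.0° Ω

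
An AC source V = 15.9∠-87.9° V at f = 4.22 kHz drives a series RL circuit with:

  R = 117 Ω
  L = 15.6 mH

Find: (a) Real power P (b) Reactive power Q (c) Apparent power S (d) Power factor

Step 1 — Angular frequency: ω = 2π·f = 2π·4220 = 2.652e+04 rad/s.
Step 2 — Component impedances:
  R: Z = R = 117 Ω
  L: Z = jωL = j·2.652e+04·0.0156 = 0 + j413.6 Ω
Step 3 — Series combination: Z_total = R + L = 117 + j413.6 Ω = 429.9∠74.2° Ω.
Step 4 — Source phasor: V = 15.9∠-87.9° V = 0.5826 - j15.89 V.
Step 5 — Current: I = V / Z = -0.0352 - j0.01136 A = 0.03699∠-162.1° A.
Step 6 — Complex power: S = V·I* = 0.1601 + j0.5659 VA.
Step 7 — Real power: P = Re(S) = 0.1601 W.
Step 8 — Reactive power: Q = Im(S) = 0.5659 VAR.
Step 9 — Apparent power: |S| = 0.5881 VA.
Step 10 — Power factor: PF = P/|S| = 0.2722 (lagging).

(a) P = 0.1601 W  (b) Q = 0.5659 VAR  (c) S = 0.5881 VA  (d) PF = 0.2722 (lagging)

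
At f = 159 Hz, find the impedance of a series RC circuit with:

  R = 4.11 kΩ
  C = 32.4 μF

Step 1 — Angular frequency: ω = 2π·f = 2π·159 = 999 rad/s.
Step 2 — Component impedances:
  R: Z = R = 4110 Ω
  C: Z = 1/(jωC) = -j/(ω·C) = 0 - j30.89 Ω
Step 3 — Series combination: Z_total = R + C = 4110 - j30.89 Ω = 4110∠-0.4° Ω.

Z = 4110 - j30.89 Ω = 4110∠-0.4° Ω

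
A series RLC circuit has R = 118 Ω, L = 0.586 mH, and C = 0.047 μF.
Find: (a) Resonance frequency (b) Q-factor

Step 1 — Resonance condition Im(Z)=0 gives ω₀ = 1/√(LC).
Step 2 — ω₀ = 1/√(0.000586·4.7e-08) = 1.905e+05 rad/s.
Step 3 — f₀ = ω₀/(2π) = 3.033e+04 Hz.
Step 4 — Series Q: Q = ω₀L/R = 1.905e+05·0.000586/118 = 0.9463.

(a) f₀ = 3.033e+04 Hz  (b) Q = 0.9463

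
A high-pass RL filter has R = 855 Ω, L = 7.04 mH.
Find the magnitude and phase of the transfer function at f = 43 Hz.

Step 1 — Angular frequency: ω = 2π·43 = 270.2 rad/s.
Step 2 — Transfer function: H(jω) = jωL/(R + jωL).
Step 3 — Numerator jωL = j·1.902; denominator R + jωL = 855 + j1.902.
Step 4 — H = 4.949e-06 + j0.002225.
Step 5 — Magnitude: |H| = 0.002225 (-53.1 dB); phase: φ = 89.9°.

|H| = 0.002225 (-53.1 dB), φ = 89.9°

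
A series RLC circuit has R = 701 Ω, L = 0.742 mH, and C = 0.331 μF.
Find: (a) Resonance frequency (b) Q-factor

Step 1 — Resonance condition Im(Z)=0 gives ω₀ = 1/√(LC).
Step 2 — ω₀ = 1/√(0.000742·3.31e-07) = 6.381e+04 rad/s.
Step 3 — f₀ = ω₀/(2π) = 1.016e+04 Hz.
Step 4 — Series Q: Q = ω₀L/R = 6.381e+04·0.000742/701 = 0.06754.

(a) f₀ = 1.016e+04 Hz  (b) Q = 0.06754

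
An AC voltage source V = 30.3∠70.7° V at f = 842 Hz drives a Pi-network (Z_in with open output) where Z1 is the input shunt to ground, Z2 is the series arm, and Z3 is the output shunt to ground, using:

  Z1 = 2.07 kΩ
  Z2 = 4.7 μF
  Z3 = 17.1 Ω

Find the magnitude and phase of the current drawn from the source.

Step 1 — Angular frequency: ω = 2π·f = 2π·842 = 5290 rad/s.
Step 2 — Component impedances:
  Z1: Z = R = 2070 Ω
  Z2: Z = 1/(jωC) = -j/(ω·C) = 0 - j40.22 Ω
  Z3: Z = R = 17.1 Ω
Step 3 — With open output, the series arm Z2 and the output shunt Z3 appear in series to ground: Z2 + Z3 = 17.1 - j40.22 Ω.
Step 4 — Parallel with input shunt Z1: Z_in = Z1 || (Z2 + Z3) = 17.72 - j39.55 Ω = 43.34∠-65.9° Ω.
Step 5 — Source phasor: V = 30.3∠70.7° V = 10.01 + j28.6 V.
Step 6 — Ohm's law: I = V / Z_total = (10.01 + j28.6) / (17.72 - j39.55) = -0.5077 + j0.4808 A.
Step 7 — Convert to polar: |I| = 0.6992 A, ∠I = 136.6°.

I = 0.6992∠136.6° A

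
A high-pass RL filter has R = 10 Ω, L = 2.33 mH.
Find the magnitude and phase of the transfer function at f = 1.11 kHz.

Step 1 — Angular frequency: ω = 2π·1110 = 6974 rad/s.
Step 2 — Transfer function: H(jω) = jωL/(R + jωL).
Step 3 — Numerator jωL = j·16.25; denominator R + jωL = 10 + j16.25.
Step 4 — H = 0.7253 + j0.4463.
Step 5 — Magnitude: |H| = 0.8517 (-1.4 dB); phase: φ = 31.6°.

|H| = 0.8517 (-1.4 dB), φ = 31.6°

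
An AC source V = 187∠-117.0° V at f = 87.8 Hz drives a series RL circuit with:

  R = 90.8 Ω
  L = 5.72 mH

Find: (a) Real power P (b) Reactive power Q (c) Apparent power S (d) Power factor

Step 1 — Angular frequency: ω = 2π·f = 2π·87.8 = 551.7 rad/s.
Step 2 — Component impedances:
  R: Z = R = 90.8 Ω
  L: Z = jωL = j·551.7·0.00572 = 0 + j3.156 Ω
Step 3 — Series combination: Z_total = R + L = 90.8 + j3.156 Ω = 90.85∠2.0° Ω.
Step 4 — Source phasor: V = 187∠-117.0° V = -84.9 - j166.6 V.
Step 5 — Current: I = V / Z = -0.9975 - j1.8 A = 2.058∠-119.0° A.
Step 6 — Complex power: S = V·I* = 384.7 + j13.37 VA.
Step 7 — Real power: P = Re(S) = 384.7 W.
Step 8 — Reactive power: Q = Im(S) = 13.37 VAR.
Step 9 — Apparent power: |S| = 384.9 VA.
Step 10 — Power factor: PF = P/|S| = 0.9994 (lagging).

(a) P = 384.7 W  (b) Q = 13.37 VAR  (c) S = 384.9 VA  (d) PF = 0.9994 (lagging)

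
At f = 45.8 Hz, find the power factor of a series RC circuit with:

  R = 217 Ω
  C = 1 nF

Step 1 — Angular frequency: ω = 2π·f = 2π·45.8 = 287.8 rad/s.
Step 2 — Component impedances:
  R: Z = R = 217 Ω
  C: Z = 1/(jωC) = -j/(ω·C) = 0 - j3.475e+06 Ω
Step 3 — Series combination: Z_total = R + C = 217 - j3.475e+06 Ω = 3.475e+06∠-90.0° Ω.
Step 4 — Power factor: PF = cos(φ) = Re(Z)/|Z| = 217/3.475e+06 = 6.245e-05.
Step 5 — Type: Im(Z) = -3.475e+06 ⇒ leading (phase φ = -90.0°).

PF = 6.245e-05 (leading, φ = -90.0°)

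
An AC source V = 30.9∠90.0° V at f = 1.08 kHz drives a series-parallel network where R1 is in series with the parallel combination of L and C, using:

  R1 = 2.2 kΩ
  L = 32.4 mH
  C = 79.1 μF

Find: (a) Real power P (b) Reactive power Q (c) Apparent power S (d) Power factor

Step 1 — Angular frequency: ω = 2π·f = 2π·1080 = 6786 rad/s.
Step 2 — Component impedances:
  R1: Z = R = 2200 Ω
  L: Z = jωL = j·6786·0.0324 = 0 + j219.9 Ω
  C: Z = 1/(jωC) = -j/(ω·C) = 0 - j1.863 Ω
Step 3 — Parallel branch: L || C = 1/(1/L + 1/C) = 0 - j1.879 Ω.
Step 4 — Series with R1: Z_total = R1 + (L || C) = 2200 - j1.879 Ω = 2200∠-0.0° Ω.
Step 5 — Source phasor: V = 30.9∠90.0° V = 0 + j30.9 V.
Step 6 — Current: I = V / Z = -1.2e-05 + j0.01405 A = 0.01405∠90.0° A.
Step 7 — Complex power: S = V·I* = 0.434 - j0.0003707 VA.
Step 8 — Real power: P = Re(S) = 0.434 W.
Step 9 — Reactive power: Q = Im(S) = -0.0003707 VAR.
Step 10 — Apparent power: |S| = 0.434 VA.
Step 11 — Power factor: PF = P/|S| = 1 (leading).

(a) P = 0.434 W  (b) Q = -0.0003707 VAR  (c) S = 0.434 VA  (d) PF = 1 (leading)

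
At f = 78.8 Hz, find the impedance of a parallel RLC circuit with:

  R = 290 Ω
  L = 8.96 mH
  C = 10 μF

Step 1 — Angular frequency: ω = 2π·f = 2π·78.8 = 495.1 rad/s.
Step 2 — Component impedances:
  R: Z = R = 290 Ω
  L: Z = jωL = j·495.1·0.00896 = 0 + j4.436 Ω
  C: Z = 1/(jωC) = -j/(ω·C) = 0 - j202 Ω
Step 3 — Parallel combination: 1/Z_total = 1/R + 1/L + 1/C; Z_total = 0.07093 + j4.535 Ω = 4.535∠89.1° Ω.

Z = 0.07093 + j4.535 Ω = 4.535∠89.1° Ω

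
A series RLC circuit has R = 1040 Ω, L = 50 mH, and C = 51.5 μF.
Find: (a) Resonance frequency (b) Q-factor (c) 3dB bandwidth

Step 1 — Resonance condition Im(Z)=0 gives ω₀ = 1/√(LC).
Step 2 — ω₀ = 1/√(0.05·5.15e-05) = 623.2 rad/s.
Step 3 — f₀ = ω₀/(2π) = 99.18 Hz.
Step 4 — Series Q: Q = ω₀L/R = 623.2·0.05/1040 = 0.02996.
Step 5 — 3dB bandwidth: Δω = ω₀/Q = 2.08e+04 rad/s; BW = Δω/(2π) = 3310 Hz.

(a) f₀ = 99.18 Hz  (b) Q = 0.02996  (c) BW = 3310 Hz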